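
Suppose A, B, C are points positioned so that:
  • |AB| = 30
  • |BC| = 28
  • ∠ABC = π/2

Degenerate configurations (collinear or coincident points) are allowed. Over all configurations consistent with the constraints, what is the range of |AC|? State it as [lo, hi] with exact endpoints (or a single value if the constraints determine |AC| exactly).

|AB| ∈ {30}
|BC| ∈ {28}
|AC| ∈ {2·√(421)}

|AC| = 2·√(421)  (≈ 41.0366)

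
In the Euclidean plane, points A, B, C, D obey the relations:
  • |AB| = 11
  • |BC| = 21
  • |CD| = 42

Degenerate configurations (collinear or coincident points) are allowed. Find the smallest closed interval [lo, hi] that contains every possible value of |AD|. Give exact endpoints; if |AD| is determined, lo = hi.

|AD| ∈ [10, 74]  (≈ [10.0000, 74.0000])

|AB| ∈ {11}
|BC| ∈ {21}
|CD| ∈ {42}
|AC| ∈ [10, 32]
|BD| ∈ [21, 63]
|AD| ∈ [10, 74]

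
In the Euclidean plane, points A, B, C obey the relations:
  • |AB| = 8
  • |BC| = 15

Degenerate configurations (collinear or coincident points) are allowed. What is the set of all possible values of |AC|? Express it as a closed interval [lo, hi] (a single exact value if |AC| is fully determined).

|AB| ∈ {8}
|BC| ∈ {15}
|AC| ∈ [7, 23]

|AC| ∈ [7, 23]  (≈ [7.0000, 23.0000])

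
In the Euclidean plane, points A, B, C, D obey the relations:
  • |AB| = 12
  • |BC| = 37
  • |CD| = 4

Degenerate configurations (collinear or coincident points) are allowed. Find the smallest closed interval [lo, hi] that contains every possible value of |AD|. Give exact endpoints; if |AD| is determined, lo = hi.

|AD| ∈ [21, 53]  (≈ [21.0000, 53.0000])

|AB| ∈ {12}
|BC| ∈ {37}
|CD| ∈ {4}
|AC| ∈ [25, 49]
|BD| ∈ [33, 41]
|AD| ∈ [21, 53]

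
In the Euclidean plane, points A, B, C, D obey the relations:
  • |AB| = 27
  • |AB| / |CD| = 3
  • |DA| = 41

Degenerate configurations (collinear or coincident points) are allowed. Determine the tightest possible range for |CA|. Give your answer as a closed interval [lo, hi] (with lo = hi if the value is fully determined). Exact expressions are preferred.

|CA| ∈ [32, 50]  (≈ [32.0000, 50.0000])

|AB| ∈ {27}
|AD| ∈ {41}
|CD| ∈ {9}
|BD| ∈ [14, 68]
|AC| ∈ [32, 50]
|BC| ∈ [5, 77]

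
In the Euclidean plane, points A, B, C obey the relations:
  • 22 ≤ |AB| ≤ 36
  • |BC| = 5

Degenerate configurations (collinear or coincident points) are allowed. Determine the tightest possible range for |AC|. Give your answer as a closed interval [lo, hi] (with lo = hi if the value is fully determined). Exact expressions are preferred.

|AB| ∈ [22, 36]
|BC| ∈ {5}
|AC| ∈ [17, 41]

|AC| ∈ [17, 41]  (≈ [17.0000, 41.0000])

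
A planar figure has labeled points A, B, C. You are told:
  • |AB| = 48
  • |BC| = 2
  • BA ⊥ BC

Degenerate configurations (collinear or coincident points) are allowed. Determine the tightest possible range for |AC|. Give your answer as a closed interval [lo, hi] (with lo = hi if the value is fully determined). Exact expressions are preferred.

|AB| ∈ {48}
|BC| ∈ {2}
|AC| ∈ {2·√(577)}

|AC| = 2·√(577)  (≈ 48.0416)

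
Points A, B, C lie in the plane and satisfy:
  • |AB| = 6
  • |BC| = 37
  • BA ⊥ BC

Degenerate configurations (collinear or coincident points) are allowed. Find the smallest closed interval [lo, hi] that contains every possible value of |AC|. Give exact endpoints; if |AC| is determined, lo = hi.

|AC| = √(1405)  (≈ 37.4833)

|AB| ∈ {6}
|BC| ∈ {37}
|AC| ∈ {√(1405)}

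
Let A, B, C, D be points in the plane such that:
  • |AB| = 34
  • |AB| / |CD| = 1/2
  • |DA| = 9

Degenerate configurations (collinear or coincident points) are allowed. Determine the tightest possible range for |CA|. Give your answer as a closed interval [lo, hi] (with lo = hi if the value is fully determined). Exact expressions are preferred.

|CA| ∈ [59, 77]  (≈ [59.0000, 77.0000])

|AB| ∈ {34}
|AD| ∈ {9}
|CD| ∈ {68}
|BD| ∈ [25, 43]
|AC| ∈ [59, 77]
|BC| ∈ [25, 111]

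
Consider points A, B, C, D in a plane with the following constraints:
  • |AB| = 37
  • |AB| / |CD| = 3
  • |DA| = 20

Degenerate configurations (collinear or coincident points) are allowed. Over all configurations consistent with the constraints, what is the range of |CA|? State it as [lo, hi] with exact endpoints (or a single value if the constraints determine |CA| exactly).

|CA| ∈ [23/3, 97/3]  (≈ [7.6667, 32.3333])

|AB| ∈ {37}
|AD| ∈ {20}
|CD| ∈ {37/3}
|BD| ∈ [17, 57]
|AC| ∈ [23/3, 97/3]
|BC| ∈ [14/3, 208/3]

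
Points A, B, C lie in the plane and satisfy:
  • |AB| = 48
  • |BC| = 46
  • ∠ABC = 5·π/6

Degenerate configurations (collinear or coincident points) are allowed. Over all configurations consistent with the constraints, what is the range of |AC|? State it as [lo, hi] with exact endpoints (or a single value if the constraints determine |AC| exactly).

|AC| = 2·√(552·√(3) + 1105)  (≈ 90.7985)

|AB| ∈ {48}
|BC| ∈ {46}
|AC| ∈ {2·√(552·√(3) + 1105)}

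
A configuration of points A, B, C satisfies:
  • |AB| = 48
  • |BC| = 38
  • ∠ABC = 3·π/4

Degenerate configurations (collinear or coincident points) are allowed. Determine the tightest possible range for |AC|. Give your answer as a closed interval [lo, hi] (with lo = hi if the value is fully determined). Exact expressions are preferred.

|AB| ∈ {48}
|BC| ∈ {38}
|AC| ∈ {2·√(456·√(2) + 937)}

|AC| = 2·√(456·√(2) + 937)  (≈ 79.5457)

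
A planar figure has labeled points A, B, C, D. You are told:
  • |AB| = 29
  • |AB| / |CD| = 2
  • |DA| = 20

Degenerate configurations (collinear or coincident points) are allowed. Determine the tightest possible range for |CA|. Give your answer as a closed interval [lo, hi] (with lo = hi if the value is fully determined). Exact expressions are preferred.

|CA| ∈ [11/2, 69/2]  (≈ [5.5000, 34.5000])

|AB| ∈ {29}
|AD| ∈ {20}
|CD| ∈ {29/2}
|BD| ∈ [9, 49]
|AC| ∈ [11/2, 69/2]
|BC| ∈ [0, 127/2]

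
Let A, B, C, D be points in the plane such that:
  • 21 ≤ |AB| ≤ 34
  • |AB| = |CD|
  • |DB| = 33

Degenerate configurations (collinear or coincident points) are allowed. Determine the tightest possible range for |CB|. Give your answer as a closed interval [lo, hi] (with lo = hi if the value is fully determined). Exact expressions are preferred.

|AB| ∈ [21, 34]
|BD| ∈ {33}
|CD| ∈ [21, 34]
|AD| ∈ [0, 67]
|BC| ∈ [0, 67]
|AC| ∈ [0, 101]

|CB| ∈ [0, 67]  (≈ [0.0000, 67.0000])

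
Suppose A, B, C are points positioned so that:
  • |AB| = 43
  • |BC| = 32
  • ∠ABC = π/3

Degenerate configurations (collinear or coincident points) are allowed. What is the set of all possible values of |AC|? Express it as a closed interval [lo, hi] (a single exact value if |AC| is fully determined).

|AC| = √(1497)  (≈ 38.6911)

|AB| ∈ {43}
|BC| ∈ {32}
|AC| ∈ {√(1497)}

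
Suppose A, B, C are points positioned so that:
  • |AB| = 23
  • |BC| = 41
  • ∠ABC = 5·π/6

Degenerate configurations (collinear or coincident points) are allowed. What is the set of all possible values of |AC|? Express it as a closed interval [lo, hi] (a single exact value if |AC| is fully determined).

|AC| = √(943·√(3) + 2210)  (≈ 61.9945)

|AB| ∈ {23}
|BC| ∈ {41}
|AC| ∈ {√(943·√(3) + 2210)}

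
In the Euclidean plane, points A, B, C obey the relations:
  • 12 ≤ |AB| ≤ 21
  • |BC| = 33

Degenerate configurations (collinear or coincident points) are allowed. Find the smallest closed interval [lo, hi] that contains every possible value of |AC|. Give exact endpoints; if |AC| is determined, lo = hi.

|AC| ∈ [12, 54]  (≈ [12.0000, 54.0000])

|AB| ∈ [12, 21]
|BC| ∈ {33}
|AC| ∈ [12, 54]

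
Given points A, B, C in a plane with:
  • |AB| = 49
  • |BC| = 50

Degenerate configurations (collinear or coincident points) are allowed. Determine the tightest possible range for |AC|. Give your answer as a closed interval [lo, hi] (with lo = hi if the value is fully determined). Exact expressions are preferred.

|AB| ∈ {49}
|BC| ∈ {50}
|AC| ∈ [1, 99]

|AC| ∈ [1, 99]  (≈ [1.0000, 99.0000])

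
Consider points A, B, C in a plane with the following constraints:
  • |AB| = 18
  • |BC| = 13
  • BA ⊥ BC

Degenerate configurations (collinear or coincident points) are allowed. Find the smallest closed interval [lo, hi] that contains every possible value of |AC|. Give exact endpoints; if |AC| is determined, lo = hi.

|AB| ∈ {18}
|BC| ∈ {13}
|AC| ∈ {√(493)}

|AC| = √(493)  (≈ 22.2036)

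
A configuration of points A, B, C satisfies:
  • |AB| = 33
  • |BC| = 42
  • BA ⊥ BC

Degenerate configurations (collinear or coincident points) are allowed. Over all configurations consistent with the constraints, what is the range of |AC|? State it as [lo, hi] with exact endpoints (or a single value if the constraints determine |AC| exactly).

|AC| = 3·√(317)  (≈ 53.4135)

|AB| ∈ {33}
|BC| ∈ {42}
|AC| ∈ {3·√(317)}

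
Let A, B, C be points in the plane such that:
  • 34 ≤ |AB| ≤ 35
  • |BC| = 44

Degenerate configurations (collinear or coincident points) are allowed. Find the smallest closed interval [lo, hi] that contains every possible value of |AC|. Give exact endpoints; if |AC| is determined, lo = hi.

|AC| ∈ [9, 79]  (≈ [9.0000, 79.0000])

|AB| ∈ [34, 35]
|BC| ∈ {44}
|AC| ∈ [9, 79]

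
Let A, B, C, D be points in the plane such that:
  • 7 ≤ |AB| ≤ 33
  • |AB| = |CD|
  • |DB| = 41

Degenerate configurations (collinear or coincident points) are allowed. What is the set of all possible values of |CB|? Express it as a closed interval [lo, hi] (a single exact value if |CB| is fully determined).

|AB| ∈ [7, 33]
|BD| ∈ {41}
|CD| ∈ [7, 33]
|AD| ∈ [8, 74]
|BC| ∈ [8, 74]
|AC| ∈ [0, 107]

|CB| ∈ [8, 74]  (≈ [8.0000, 74.0000])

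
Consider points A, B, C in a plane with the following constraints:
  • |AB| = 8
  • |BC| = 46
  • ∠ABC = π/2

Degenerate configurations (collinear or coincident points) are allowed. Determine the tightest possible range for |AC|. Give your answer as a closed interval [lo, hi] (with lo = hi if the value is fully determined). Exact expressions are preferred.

|AC| = 2·√(545)  (≈ 46.6905)

|AB| ∈ {8}
|BC| ∈ {46}
|AC| ∈ {2·√(545)}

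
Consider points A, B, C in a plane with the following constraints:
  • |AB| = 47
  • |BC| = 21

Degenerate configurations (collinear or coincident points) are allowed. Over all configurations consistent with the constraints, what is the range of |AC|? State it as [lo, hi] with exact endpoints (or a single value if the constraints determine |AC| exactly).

|AB| ∈ {47}
|BC| ∈ {21}
|AC| ∈ [26, 68]

|AC| ∈ [26, 68]  (≈ [26.0000, 68.0000])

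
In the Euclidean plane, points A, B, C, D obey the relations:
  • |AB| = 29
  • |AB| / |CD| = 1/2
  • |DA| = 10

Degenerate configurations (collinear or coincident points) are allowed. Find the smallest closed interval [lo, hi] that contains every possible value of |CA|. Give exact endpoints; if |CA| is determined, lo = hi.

|AB| ∈ {29}
|AD| ∈ {10}
|CD| ∈ {58}
|BD| ∈ [19, 39]
|AC| ∈ [48, 68]
|BC| ∈ [19, 97]

|CA| ∈ [48, 68]  (≈ [48.0000, 68.0000])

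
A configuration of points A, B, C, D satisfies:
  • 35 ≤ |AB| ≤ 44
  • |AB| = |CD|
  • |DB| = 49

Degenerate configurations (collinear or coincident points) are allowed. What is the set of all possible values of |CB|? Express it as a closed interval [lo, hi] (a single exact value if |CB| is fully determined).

|CB| ∈ [5, 93]  (≈ [5.0000, 93.0000])

|AB| ∈ [35, 44]
|BD| ∈ {49}
|CD| ∈ [35, 44]
|AD| ∈ [5, 93]
|BC| ∈ [5, 93]
|AC| ∈ [0, 137]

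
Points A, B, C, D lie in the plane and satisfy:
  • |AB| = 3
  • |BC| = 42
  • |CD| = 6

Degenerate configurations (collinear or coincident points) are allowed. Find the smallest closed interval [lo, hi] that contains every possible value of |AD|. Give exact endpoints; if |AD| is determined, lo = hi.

|AB| ∈ {3}
|BC| ∈ {42}
|CD| ∈ {6}
|AC| ∈ [39, 45]
|BD| ∈ [36, 48]
|AD| ∈ [33, 51]

|AD| ∈ [33, 51]  (≈ [33.0000, 51.0000])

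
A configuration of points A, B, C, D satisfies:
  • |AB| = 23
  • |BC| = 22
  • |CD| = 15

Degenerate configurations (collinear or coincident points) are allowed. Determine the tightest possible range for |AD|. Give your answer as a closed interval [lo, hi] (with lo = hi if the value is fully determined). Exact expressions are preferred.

|AD| ∈ [0, 60]  (≈ [0.0000, 60.0000])

|AB| ∈ {23}
|BC| ∈ {22}
|CD| ∈ {15}
|AC| ∈ [1, 45]
|BD| ∈ [7, 37]
|AD| ∈ [0, 60]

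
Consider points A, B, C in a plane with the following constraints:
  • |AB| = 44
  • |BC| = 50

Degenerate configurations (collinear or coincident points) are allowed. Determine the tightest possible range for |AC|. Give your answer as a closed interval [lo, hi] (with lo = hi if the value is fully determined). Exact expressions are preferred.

|AC| ∈ [6, 94]  (≈ [6.0000, 94.0000])

|AB| ∈ {44}
|BC| ∈ {50}
|AC| ∈ [6, 94]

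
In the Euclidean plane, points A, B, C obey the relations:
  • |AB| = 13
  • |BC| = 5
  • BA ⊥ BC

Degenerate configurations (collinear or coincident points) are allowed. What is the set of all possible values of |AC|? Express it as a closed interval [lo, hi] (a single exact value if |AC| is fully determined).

|AB| ∈ {13}
|BC| ∈ {5}
|AC| ∈ {√(194)}

|AC| = √(194)  (≈ 13.9284)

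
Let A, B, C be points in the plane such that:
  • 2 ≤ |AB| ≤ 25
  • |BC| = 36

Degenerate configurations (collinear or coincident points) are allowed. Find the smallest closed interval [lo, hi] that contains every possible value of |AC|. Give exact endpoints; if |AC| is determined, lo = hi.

|AC| ∈ [11, 61]  (≈ [11.0000, 61.0000])

|AB| ∈ [2, 25]
|BC| ∈ {36}
|AC| ∈ [11, 61]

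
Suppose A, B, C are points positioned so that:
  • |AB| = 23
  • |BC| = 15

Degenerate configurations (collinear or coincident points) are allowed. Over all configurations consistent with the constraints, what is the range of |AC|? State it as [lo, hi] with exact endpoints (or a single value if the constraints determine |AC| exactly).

|AB| ∈ {23}
|BC| ∈ {15}
|AC| ∈ [8, 38]

|AC| ∈ [8, 38]  (≈ [8.0000, 38.0000])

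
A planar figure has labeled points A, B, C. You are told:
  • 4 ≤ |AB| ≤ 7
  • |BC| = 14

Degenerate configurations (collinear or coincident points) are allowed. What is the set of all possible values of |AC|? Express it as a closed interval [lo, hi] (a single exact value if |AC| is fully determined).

|AB| ∈ [4, 7]
|BC| ∈ {14}
|AC| ∈ [7, 21]

|AC| ∈ [7, 21]  (≈ [7.0000, 21.0000])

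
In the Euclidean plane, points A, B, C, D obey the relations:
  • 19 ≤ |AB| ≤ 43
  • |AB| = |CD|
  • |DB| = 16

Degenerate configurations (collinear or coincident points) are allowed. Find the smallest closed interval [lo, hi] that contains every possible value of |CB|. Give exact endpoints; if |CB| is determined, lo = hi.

|CB| ∈ [3, 59]  (≈ [3.0000, 59.0000])

|AB| ∈ [19, 43]
|BD| ∈ {16}
|CD| ∈ [19, 43]
|AD| ∈ [3, 59]
|BC| ∈ [3, 59]
|AC| ∈ [0, 102]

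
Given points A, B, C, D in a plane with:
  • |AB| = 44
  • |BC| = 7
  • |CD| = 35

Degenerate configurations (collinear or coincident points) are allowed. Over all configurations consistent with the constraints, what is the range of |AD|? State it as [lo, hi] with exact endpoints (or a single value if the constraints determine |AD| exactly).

|AD| ∈ [2, 86]  (≈ [2.0000, 86.0000])

|AB| ∈ {44}
|BC| ∈ {7}
|CD| ∈ {35}
|AC| ∈ [37, 51]
|BD| ∈ [28, 42]
|AD| ∈ [2, 86]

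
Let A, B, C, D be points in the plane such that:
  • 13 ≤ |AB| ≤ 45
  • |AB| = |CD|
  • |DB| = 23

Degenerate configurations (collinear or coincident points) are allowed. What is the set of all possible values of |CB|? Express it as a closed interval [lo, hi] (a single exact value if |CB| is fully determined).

|AB| ∈ [13, 45]
|BD| ∈ {23}
|CD| ∈ [13, 45]
|AD| ∈ [0, 68]
|BC| ∈ [0, 68]
|AC| ∈ [0, 113]

|CB| ∈ [0, 68]  (≈ [0.0000, 68.0000])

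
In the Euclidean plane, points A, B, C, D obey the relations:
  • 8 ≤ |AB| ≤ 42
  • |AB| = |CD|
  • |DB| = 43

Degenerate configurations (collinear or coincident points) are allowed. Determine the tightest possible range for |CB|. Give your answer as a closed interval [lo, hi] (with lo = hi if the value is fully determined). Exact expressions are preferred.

|CB| ∈ [1, 85]  (≈ [1.0000, 85.0000])

|AB| ∈ [8, 42]
|BD| ∈ {43}
|CD| ∈ [8, 42]
|AD| ∈ [1, 85]
|BC| ∈ [1, 85]
|AC| ∈ [0, 127]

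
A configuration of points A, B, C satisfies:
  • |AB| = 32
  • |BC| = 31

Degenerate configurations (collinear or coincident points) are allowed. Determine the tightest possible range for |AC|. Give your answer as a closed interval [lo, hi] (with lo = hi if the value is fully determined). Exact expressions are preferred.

|AC| ∈ [1, 63]  (≈ [1.0000, 63.0000])

|AB| ∈ {32}
|BC| ∈ {31}
|AC| ∈ [1, 63]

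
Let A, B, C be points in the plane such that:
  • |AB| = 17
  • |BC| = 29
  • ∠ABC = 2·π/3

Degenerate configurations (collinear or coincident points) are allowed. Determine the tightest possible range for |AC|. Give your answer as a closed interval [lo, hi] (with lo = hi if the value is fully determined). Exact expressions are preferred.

|AB| ∈ {17}
|BC| ∈ {29}
|AC| ∈ {√(1623)}

|AC| = √(1623)  (≈ 40.2865)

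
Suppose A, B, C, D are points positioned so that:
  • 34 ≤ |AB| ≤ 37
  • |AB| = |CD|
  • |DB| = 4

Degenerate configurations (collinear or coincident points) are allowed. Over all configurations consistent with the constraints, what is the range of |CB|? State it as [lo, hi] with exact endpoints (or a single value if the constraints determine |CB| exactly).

|CB| ∈ [30, 41]  (≈ [30.0000, 41.0000])

|AB| ∈ [34, 37]
|BD| ∈ {4}
|CD| ∈ [34, 37]
|AD| ∈ [30, 41]
|BC| ∈ [30, 41]
|AC| ∈ [0, 78]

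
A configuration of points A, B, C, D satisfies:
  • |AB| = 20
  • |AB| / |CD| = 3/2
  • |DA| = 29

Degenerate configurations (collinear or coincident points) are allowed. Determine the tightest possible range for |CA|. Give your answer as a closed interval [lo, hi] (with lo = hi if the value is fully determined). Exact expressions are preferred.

|AB| ∈ {20}
|AD| ∈ {29}
|CD| ∈ {40/3}
|BD| ∈ [9, 49]
|AC| ∈ [47/3, 127/3]
|BC| ∈ [0, 187/3]

|CA| ∈ [47/3, 127/3]  (≈ [15.6667, 42.3333])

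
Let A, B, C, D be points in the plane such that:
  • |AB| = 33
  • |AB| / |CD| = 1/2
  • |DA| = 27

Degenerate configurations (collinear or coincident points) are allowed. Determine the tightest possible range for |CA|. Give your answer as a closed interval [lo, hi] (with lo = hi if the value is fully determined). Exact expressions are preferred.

|AB| ∈ {33}
|AD| ∈ {27}
|CD| ∈ {66}
|BD| ∈ [6, 60]
|AC| ∈ [39, 93]
|BC| ∈ [6, 126]

|CA| ∈ [39, 93]  (≈ [39.0000, 93.0000])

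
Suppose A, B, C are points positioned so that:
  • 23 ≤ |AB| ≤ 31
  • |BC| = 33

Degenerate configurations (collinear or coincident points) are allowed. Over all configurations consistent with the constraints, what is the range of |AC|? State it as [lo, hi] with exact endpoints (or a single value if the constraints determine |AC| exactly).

|AC| ∈ [2, 64]  (≈ [2.0000, 64.0000])

|AB| ∈ [23, 31]
|BC| ∈ {33}
|AC| ∈ [2, 64]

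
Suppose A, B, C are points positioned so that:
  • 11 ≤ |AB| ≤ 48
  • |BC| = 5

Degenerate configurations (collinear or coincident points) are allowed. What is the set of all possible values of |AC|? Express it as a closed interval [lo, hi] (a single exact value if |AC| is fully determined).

|AC| ∈ [6, 53]  (≈ [6.0000, 53.0000])

|AB| ∈ [11, 48]
|BC| ∈ {5}
|AC| ∈ [6, 53]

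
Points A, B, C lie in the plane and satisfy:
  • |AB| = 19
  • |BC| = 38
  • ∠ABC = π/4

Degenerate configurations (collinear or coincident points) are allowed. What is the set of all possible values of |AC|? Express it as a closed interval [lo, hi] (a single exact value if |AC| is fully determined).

|AB| ∈ {19}
|BC| ∈ {38}
|AC| ∈ {19·√(5 - 2·√(2))}

|AC| = 19·√(5 - 2·√(2))  (≈ 27.9989)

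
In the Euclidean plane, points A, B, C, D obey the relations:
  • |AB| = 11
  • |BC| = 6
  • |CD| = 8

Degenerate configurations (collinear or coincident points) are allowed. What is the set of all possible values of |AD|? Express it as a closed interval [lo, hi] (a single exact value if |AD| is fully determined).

|AB| ∈ {11}
|BC| ∈ {6}
|CD| ∈ {8}
|AC| ∈ [5, 17]
|BD| ∈ [2, 14]
|AD| ∈ [0, 25]

|AD| ∈ [0, 25]  (≈ [0.0000, 25.0000])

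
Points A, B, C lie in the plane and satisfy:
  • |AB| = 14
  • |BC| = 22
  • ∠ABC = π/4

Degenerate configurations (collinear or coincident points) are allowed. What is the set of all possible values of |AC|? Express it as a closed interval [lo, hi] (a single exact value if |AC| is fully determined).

|AC| = 2·√(170 - 77·√(2))  (≈ 15.6340)

|AB| ∈ {14}
|BC| ∈ {22}
|AC| ∈ {2·√(170 - 77·√(2))}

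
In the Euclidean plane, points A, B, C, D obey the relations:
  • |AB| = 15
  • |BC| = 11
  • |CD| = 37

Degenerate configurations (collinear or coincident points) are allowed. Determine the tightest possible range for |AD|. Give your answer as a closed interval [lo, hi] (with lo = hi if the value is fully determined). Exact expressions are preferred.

|AB| ∈ {15}
|BC| ∈ {11}
|CD| ∈ {37}
|AC| ∈ [4, 26]
|BD| ∈ [26, 48]
|AD| ∈ [11, 63]

|AD| ∈ [11, 63]  (≈ [11.0000, 63.0000])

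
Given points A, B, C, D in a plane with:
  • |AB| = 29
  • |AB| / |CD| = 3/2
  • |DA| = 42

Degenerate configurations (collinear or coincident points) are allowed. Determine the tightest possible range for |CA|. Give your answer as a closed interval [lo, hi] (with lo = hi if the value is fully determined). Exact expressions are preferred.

|AB| ∈ {29}
|AD| ∈ {42}
|CD| ∈ {58/3}
|BD| ∈ [13, 71]
|AC| ∈ [68/3, 184/3]
|BC| ∈ [0, 271/3]

|CA| ∈ [68/3, 184/3]  (≈ [22.6667, 61.3333])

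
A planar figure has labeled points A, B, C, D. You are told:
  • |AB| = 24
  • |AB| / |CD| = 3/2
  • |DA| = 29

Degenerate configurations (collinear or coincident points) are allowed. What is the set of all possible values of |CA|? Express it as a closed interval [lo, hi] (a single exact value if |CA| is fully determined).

|AB| ∈ {24}
|AD| ∈ {29}
|CD| ∈ {16}
|BD| ∈ [5, 53]
|AC| ∈ [13, 45]
|BC| ∈ [0, 69]

|CA| ∈ [13, 45]  (≈ [13.0000, 45.0000])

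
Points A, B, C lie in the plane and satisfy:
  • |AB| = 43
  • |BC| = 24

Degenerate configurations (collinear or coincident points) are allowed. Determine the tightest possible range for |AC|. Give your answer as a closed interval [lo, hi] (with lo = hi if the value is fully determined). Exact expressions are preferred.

|AC| ∈ [19, 67]  (≈ [19.0000, 67.0000])

|AB| ∈ {43}
|BC| ∈ {24}
|AC| ∈ [19, 67]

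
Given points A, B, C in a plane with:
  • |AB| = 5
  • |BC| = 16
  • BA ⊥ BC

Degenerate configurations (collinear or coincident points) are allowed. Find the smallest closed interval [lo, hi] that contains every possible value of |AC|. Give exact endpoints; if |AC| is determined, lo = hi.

|AB| ∈ {5}
|BC| ∈ {16}
|AC| ∈ {√(281)}

|AC| = √(281)  (≈ 16.7631)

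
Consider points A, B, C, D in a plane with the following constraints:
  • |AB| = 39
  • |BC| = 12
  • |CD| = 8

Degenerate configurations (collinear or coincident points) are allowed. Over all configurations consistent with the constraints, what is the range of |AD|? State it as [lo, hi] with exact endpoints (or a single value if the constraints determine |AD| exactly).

|AB| ∈ {39}
|BC| ∈ {12}
|CD| ∈ {8}
|AC| ∈ [27, 51]
|BD| ∈ [4, 20]
|AD| ∈ [19, 59]

|AD| ∈ [19, 59]  (≈ [19.0000, 59.0000])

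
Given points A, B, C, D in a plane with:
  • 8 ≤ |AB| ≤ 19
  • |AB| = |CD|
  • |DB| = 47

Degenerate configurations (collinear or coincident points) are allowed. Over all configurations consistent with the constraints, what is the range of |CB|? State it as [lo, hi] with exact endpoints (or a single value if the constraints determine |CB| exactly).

|AB| ∈ [8, 19]
|BD| ∈ {47}
|CD| ∈ [8, 19]
|AD| ∈ [28, 66]
|BC| ∈ [28, 66]
|AC| ∈ [9, 85]

|CB| ∈ [28, 66]  (≈ [28.0000, 66.0000])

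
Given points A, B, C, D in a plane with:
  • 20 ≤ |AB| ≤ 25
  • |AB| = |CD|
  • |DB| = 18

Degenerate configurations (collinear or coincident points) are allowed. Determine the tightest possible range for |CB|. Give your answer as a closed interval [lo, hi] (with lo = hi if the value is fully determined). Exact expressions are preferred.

|CB| ∈ [2, 43]  (≈ [2.0000, 43.0000])

|AB| ∈ [20, 25]
|BD| ∈ {18}
|CD| ∈ [20, 25]
|AD| ∈ [2, 43]
|BC| ∈ [2, 43]
|AC| ∈ [0, 68]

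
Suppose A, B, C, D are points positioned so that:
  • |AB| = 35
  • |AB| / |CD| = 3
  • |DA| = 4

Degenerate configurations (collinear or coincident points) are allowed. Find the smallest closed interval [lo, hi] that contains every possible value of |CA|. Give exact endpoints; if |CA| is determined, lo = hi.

|CA| ∈ [23/3, 47/3]  (≈ [7.6667, 15.6667])

|AB| ∈ {35}
|AD| ∈ {4}
|CD| ∈ {35/3}
|BD| ∈ [31, 39]
|AC| ∈ [23/3, 47/3]
|BC| ∈ [58/3, 152/3]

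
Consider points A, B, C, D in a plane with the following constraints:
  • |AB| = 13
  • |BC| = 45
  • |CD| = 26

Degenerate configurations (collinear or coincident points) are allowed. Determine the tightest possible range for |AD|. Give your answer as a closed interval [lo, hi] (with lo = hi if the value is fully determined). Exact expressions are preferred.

|AB| ∈ {13}
|BC| ∈ {45}
|CD| ∈ {26}
|AC| ∈ [32, 58]
|BD| ∈ [19, 71]
|AD| ∈ [6, 84]

|AD| ∈ [6, 84]  (≈ [6.0000, 84.0000])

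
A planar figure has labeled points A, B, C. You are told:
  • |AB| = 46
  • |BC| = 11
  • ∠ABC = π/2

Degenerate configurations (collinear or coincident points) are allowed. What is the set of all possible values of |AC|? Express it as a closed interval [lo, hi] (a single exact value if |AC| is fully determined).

|AB| ∈ {46}
|BC| ∈ {11}
|AC| ∈ {√(2237)}

|AC| = √(2237)  (≈ 47.2969)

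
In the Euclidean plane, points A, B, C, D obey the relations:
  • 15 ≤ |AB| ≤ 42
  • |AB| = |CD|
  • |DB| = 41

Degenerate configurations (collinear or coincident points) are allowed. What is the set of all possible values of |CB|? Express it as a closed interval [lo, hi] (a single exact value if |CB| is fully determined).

|AB| ∈ [15, 42]
|BD| ∈ {41}
|CD| ∈ [15, 42]
|AD| ∈ [0, 83]
|BC| ∈ [0, 83]
|AC| ∈ [0, 125]

|CB| ∈ [0, 83]  (≈ [0.0000, 83.0000])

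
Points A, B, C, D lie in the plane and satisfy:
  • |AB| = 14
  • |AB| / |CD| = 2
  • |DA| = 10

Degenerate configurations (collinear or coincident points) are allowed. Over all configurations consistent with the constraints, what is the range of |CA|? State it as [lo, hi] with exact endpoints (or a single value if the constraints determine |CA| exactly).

|CA| ∈ [3, 17]  (≈ [3.0000, 17.0000])

|AB| ∈ {14}
|AD| ∈ {10}
|CD| ∈ {7}
|BD| ∈ [4, 24]
|AC| ∈ [3, 17]
|BC| ∈ [0, 31]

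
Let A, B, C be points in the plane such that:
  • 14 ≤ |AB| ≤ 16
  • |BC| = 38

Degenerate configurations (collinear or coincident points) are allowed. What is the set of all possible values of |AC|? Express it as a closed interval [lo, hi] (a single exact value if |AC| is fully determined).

|AB| ∈ [14, 16]
|BC| ∈ {38}
|AC| ∈ [22, 54]

|AC| ∈ [22, 54]  (≈ [22.0000, 54.0000])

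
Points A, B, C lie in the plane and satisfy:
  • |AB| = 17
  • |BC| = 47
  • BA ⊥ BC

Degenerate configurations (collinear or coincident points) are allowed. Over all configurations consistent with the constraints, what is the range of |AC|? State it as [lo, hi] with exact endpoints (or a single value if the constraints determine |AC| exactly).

|AC| = √(2498)  (≈ 49.9800)

|AB| ∈ {17}
|BC| ∈ {47}
|AC| ∈ {√(2498)}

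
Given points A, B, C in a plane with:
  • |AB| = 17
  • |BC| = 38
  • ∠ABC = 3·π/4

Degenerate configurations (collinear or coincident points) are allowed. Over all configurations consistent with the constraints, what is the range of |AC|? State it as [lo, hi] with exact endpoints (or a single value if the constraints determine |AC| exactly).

|AC| = √(646·√(2) + 1733)  (≈ 51.4449)

|AB| ∈ {17}
|BC| ∈ {38}
|AC| ∈ {√(646·√(2) + 1733)}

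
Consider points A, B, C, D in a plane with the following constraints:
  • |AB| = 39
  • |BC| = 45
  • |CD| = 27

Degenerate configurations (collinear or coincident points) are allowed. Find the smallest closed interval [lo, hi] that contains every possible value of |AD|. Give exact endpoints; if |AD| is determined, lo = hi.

|AD| ∈ [0, 111]  (≈ [0.0000, 111.0000])

|AB| ∈ {39}
|BC| ∈ {45}
|CD| ∈ {27}
|AC| ∈ [6, 84]
|BD| ∈ [18, 72]
|AD| ∈ [0, 111]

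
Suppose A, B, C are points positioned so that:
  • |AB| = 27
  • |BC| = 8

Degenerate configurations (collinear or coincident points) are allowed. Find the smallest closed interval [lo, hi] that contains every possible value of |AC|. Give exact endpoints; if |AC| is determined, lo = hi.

|AB| ∈ {27}
|BC| ∈ {8}
|AC| ∈ [19, 35]

|AC| ∈ [19, 35]  (≈ [19.0000, 35.0000])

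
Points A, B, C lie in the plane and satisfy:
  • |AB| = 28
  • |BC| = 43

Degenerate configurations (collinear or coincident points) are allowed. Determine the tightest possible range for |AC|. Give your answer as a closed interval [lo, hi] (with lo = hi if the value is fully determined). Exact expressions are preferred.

|AC| ∈ [15, 71]  (≈ [15.0000, 71.0000])

|AB| ∈ {28}
|BC| ∈ {43}
|AC| ∈ [15, 71]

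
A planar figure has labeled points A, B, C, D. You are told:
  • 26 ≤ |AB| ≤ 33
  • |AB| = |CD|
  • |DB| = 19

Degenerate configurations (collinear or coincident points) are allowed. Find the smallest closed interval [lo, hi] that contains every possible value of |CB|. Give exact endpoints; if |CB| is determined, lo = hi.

|AB| ∈ [26, 33]
|BD| ∈ {19}
|CD| ∈ [26, 33]
|AD| ∈ [7, 52]
|BC| ∈ [7, 52]
|AC| ∈ [0, 85]

|CB| ∈ [7, 52]  (≈ [7.0000, 52.0000])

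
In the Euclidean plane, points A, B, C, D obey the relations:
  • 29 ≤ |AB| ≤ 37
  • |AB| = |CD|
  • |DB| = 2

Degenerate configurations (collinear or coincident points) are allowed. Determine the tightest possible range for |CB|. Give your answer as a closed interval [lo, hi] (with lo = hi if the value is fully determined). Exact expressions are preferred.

|CB| ∈ [27, 39]  (≈ [27.0000, 39.0000])

|AB| ∈ [29, 37]
|BD| ∈ {2}
|CD| ∈ [29, 37]
|AD| ∈ [27, 39]
|BC| ∈ [27, 39]
|AC| ∈ [0, 76]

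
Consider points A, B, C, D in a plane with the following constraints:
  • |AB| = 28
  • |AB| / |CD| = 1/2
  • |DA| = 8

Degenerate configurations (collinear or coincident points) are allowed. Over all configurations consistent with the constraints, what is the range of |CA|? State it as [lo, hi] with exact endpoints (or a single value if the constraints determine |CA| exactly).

|AB| ∈ {28}
|AD| ∈ {8}
|CD| ∈ {56}
|BD| ∈ [20, 36]
|AC| ∈ [48, 64]
|BC| ∈ [20, 92]

|CA| ∈ [48, 64]  (≈ [48.0000, 64.0000])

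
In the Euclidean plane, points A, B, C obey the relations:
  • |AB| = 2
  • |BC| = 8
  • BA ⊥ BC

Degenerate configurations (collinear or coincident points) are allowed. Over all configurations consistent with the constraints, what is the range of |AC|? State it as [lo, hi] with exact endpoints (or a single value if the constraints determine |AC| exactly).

|AC| = 2·√(17)  (≈ 8.2462)

|AB| ∈ {2}
|BC| ∈ {8}
|AC| ∈ {2·√(17)}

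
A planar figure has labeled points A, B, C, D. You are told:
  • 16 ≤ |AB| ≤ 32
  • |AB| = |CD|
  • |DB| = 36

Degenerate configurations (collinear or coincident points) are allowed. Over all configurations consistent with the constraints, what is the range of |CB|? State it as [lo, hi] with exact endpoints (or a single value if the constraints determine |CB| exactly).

|AB| ∈ [16, 32]
|BD| ∈ {36}
|CD| ∈ [16, 32]
|AD| ∈ [4, 68]
|BC| ∈ [4, 68]
|AC| ∈ [0, 100]

|CB| ∈ [4, 68]  (≈ [4.0000, 68.0000])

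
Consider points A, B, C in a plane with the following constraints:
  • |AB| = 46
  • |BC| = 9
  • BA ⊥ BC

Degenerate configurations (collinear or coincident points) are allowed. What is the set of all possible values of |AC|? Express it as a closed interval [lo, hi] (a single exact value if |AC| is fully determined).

|AC| = 13·√(13)  (≈ 46.8722)

|AB| ∈ {46}
|BC| ∈ {9}
|AC| ∈ {13·√(13)}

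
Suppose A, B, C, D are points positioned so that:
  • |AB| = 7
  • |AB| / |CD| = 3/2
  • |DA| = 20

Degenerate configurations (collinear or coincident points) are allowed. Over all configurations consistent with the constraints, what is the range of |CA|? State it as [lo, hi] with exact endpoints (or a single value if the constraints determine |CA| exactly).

|AB| ∈ {7}
|AD| ∈ {20}
|CD| ∈ {14/3}
|BD| ∈ [13, 27]
|AC| ∈ [46/3, 74/3]
|BC| ∈ [25/3, 95/3]

|CA| ∈ [46/3, 74/3]  (≈ [15.3333, 24.6667])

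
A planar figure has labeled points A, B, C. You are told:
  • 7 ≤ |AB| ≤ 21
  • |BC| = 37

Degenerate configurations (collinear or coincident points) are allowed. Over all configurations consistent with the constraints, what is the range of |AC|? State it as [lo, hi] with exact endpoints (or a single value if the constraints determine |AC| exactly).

|AB| ∈ [7, 21]
|BC| ∈ {37}
|AC| ∈ [16, 58]

|AC| ∈ [16, 58]  (≈ [16.0000, 58.0000])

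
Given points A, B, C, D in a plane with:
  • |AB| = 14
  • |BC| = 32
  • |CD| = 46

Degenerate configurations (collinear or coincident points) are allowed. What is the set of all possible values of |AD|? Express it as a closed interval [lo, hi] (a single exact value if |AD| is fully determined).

|AB| ∈ {14}
|BC| ∈ {32}
|CD| ∈ {46}
|AC| ∈ [18, 46]
|BD| ∈ [14, 78]
|AD| ∈ [0, 92]

|AD| ∈ [0, 92]  (≈ [0.0000, 92.0000])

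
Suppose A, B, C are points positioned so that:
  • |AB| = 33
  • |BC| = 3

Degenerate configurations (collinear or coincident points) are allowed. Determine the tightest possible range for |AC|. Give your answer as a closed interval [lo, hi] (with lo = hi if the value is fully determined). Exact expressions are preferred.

|AB| ∈ {33}
|BC| ∈ {3}
|AC| ∈ [30, 36]

|AC| ∈ [30, 36]  (≈ [30.0000, 36.0000])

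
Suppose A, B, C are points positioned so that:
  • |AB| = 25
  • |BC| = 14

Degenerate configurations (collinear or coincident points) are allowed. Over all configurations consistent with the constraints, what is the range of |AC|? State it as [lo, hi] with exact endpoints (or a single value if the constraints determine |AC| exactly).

|AC| ∈ [11, 39]  (≈ [11.0000, 39.0000])

|AB| ∈ {25}
|BC| ∈ {14}
|AC| ∈ [11, 39]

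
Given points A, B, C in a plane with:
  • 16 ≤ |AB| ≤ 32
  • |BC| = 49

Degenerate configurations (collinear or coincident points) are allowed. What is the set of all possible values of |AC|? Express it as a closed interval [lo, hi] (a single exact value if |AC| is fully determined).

|AB| ∈ [16, 32]
|BC| ∈ {49}
|AC| ∈ [17, 81]

|AC| ∈ [17, 81]  (≈ [17.0000, 81.0000])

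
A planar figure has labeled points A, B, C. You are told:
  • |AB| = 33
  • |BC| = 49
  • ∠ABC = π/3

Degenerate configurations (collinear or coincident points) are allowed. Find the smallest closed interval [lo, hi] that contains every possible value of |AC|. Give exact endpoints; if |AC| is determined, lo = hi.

|AC| = √(1873)  (≈ 43.2782)

|AB| ∈ {33}
|BC| ∈ {49}
|AC| ∈ {√(1873)}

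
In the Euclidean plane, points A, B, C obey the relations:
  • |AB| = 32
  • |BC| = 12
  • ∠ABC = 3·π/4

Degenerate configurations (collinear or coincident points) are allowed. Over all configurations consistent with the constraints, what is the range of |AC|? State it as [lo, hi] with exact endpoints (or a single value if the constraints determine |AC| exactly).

|AC| = 4·√(24·√(2) + 73)  (≈ 41.3649)

|AB| ∈ {32}
|BC| ∈ {12}
|AC| ∈ {4·√(24·√(2) + 73)}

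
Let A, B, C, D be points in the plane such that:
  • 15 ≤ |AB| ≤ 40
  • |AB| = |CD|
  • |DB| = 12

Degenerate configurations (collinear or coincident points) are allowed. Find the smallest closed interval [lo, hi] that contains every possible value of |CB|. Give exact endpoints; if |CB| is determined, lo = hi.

|AB| ∈ [15, 40]
|BD| ∈ {12}
|CD| ∈ [15, 40]
|AD| ∈ [3, 52]
|BC| ∈ [3, 52]
|AC| ∈ [0, 92]

|CB| ∈ [3, 52]  (≈ [3.0000, 52.0000])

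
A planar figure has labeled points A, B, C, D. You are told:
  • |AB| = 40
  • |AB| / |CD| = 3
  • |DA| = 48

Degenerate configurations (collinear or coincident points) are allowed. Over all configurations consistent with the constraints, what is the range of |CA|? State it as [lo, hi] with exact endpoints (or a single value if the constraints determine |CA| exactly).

|AB| ∈ {40}
|AD| ∈ {48}
|CD| ∈ {40/3}
|BD| ∈ [8, 88]
|AC| ∈ [104/3, 184/3]
|BC| ∈ [0, 304/3]

|CA| ∈ [104/3, 184/3]  (≈ [34.6667, 61.3333])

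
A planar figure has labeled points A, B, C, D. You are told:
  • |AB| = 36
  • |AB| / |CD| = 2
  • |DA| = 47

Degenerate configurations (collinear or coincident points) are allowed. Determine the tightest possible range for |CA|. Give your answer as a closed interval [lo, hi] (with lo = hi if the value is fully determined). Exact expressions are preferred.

|CA| ∈ [29, 65]  (≈ [29.0000, 65.0000])

|AB| ∈ {36}
|AD| ∈ {47}
|CD| ∈ {18}
|BD| ∈ [11, 83]
|AC| ∈ [29, 65]
|BC| ∈ [0, 101]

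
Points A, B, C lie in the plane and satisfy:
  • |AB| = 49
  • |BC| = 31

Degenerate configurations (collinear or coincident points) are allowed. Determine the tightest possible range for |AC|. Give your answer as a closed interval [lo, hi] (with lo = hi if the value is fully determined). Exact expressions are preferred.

|AB| ∈ {49}
|BC| ∈ {31}
|AC| ∈ [18, 80]

|AC| ∈ [18, 80]  (≈ [18.0000, 80.0000])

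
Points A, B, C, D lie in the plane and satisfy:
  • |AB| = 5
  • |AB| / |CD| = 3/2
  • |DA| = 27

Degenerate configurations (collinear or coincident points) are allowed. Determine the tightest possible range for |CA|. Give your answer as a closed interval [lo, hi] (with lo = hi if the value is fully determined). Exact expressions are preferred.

|AB| ∈ {5}
|AD| ∈ {27}
|CD| ∈ {10/3}
|BD| ∈ [22, 32]
|AC| ∈ [71/3, 91/3]
|BC| ∈ [56/3, 106/3]

|CA| ∈ [71/3, 91/3]  (≈ [23.6667, 30.3333])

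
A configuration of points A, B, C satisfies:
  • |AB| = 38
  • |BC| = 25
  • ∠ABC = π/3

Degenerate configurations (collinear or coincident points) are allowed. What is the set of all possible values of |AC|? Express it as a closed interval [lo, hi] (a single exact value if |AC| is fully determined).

|AC| = √(1119)  (≈ 33.4515)

|AB| ∈ {38}
|BC| ∈ {25}
|AC| ∈ {√(1119)}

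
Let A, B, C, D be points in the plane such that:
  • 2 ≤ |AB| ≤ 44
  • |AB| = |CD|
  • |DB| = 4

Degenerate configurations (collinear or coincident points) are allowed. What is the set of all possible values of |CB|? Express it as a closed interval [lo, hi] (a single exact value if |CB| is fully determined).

|CB| ∈ [0, 48]  (≈ [0.0000, 48.0000])

|AB| ∈ [2, 44]
|BD| ∈ {4}
|CD| ∈ [2, 44]
|AD| ∈ [0, 48]
|BC| ∈ [0, 48]
|AC| ∈ [0, 92]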